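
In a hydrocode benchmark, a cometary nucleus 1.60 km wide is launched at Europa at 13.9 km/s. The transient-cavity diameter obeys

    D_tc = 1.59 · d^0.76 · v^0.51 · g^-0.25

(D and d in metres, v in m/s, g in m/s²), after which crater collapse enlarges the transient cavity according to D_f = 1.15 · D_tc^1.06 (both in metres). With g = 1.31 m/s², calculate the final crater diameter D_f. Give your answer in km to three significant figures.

D_f ≈ 116 km

In SI: d = 1600 m, v = 13900 m/s.
d^0.76 = 1600^0.76 = 272.4
v^0.51 = 13900^0.51 = 129.7
g^-0.25 = 1.31^-0.25 = 0.9347
D_tc = 1.59 × 272.4 × 129.7 × 0.9347 = 52510 m
D_f = 1.15 × (52510)^1.06 = 1.159 × 10^5 m
     = 115.9 km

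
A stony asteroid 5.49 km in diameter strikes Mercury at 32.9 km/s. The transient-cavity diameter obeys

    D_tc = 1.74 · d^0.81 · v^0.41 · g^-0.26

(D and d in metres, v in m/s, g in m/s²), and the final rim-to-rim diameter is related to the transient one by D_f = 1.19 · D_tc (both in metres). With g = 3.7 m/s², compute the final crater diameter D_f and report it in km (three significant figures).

D_f ≈ 112 km

In SI: d = 5490 m, v = 32900 m/s.
d^0.81 = 5490^0.81 = 1069
v^0.41 = 32900^0.41 = 71.13
g^-0.26 = 3.7^-0.26 = 0.7117
D_tc = 1.74 × 1069 × 71.13 × 0.7117 = 94160 m
D_f = 1.19 × 94160 = 1.121 × 10^5 m
     = 112.1 km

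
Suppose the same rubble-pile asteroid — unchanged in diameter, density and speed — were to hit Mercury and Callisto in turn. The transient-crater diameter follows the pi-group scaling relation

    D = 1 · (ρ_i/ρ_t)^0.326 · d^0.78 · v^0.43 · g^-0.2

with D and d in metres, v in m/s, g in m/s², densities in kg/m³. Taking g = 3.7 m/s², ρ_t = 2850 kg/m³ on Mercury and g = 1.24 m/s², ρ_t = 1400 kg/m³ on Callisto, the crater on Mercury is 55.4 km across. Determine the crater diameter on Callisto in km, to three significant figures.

The impactor-only factors (d, v, ρ_i) cancel in the ratio, leaving D_Callisto/D_Mercury = (g_Callisto/g_Mercury)^-0.2 · (ρ_t,Mercury/ρ_t,Callisto)^0.326.
(1.24/3.7)^-0.2 = 0.3351^-0.2 = 1.244
(2850/1400)^0.326 = 2.036^0.326 = 1.261
Ratio = 1.244 × 1.261 = 1.569
D_Callisto = 1.569 × 55.4 km = 86.9 km

D ≈ 86.9 km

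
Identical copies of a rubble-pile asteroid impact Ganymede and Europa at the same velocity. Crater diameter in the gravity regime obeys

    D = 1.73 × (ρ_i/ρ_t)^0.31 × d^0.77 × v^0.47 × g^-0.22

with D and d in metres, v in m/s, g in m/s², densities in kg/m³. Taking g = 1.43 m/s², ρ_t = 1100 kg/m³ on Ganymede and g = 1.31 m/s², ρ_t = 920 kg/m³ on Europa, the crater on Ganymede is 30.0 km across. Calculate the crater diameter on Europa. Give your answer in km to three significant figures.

D ≈ 32.3 km

The impactor-only factors (d, v, ρ_i) cancel in the ratio, leaving D_Europa/D_Ganymede = (g_Europa/g_Ganymede)^-0.22 · (ρ_t,Ganymede/ρ_t,Europa)^0.31.
(1.31/1.43)^-0.22 = 0.9161^-0.22 = 1.019
(1100/920)^0.31 = 1.196^0.31 = 1.057
Ratio = 1.019 × 1.057 = 1.077
D_Europa = 1.077 × 30.0 km = 32.3 km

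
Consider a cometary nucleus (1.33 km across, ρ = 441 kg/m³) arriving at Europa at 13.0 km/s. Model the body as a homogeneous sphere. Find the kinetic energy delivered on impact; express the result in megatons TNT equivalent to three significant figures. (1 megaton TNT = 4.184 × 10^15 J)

E ≈ 11000 Mt TNT

d = 1330 m; v = 13000 m/s.
Mass m = (π/6) ρ d³ = (π/6) × 441 × (1330)³ = 5.432 × 10^11 kg
E = ½ m v² = 0.5 × 5.432 × 10^11 × (13000)² = 4.590 × 10^19 J
   = 4.590 × 10^19 / 4.184×10^15 = 10970 Mt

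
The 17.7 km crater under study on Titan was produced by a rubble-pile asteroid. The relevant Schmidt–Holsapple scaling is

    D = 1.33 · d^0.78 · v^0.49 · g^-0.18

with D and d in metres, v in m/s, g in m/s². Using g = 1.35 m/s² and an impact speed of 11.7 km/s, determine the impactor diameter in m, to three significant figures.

Rearranging for d: d = [D / (1.33 · 11700^0.49 · 1.35^-0.18)]^(1/0.78).
D = 17700 m.
11700^0.49 = 98.49
1.35^-0.18 = 0.9474
Denominator = 1.33 × 98.49 × 0.9474 = 124.1
D / 124.1 = 17700 / 124.1 = 142.6
d = 142.6^(1/0.78) = 142.6^1.2821 = 577.8 m

d ≈ 578 m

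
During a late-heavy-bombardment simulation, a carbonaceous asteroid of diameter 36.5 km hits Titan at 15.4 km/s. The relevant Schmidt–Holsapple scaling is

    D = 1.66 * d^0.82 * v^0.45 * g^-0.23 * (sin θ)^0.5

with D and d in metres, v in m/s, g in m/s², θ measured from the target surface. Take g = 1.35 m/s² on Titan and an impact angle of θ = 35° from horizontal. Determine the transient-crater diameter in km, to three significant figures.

D ≈ 495 km

In SI units: d = 36500 m, v = 15400 m/s.
d^0.82 = 36500^0.82 = 5509
v^0.45 = 15400^0.45 = 76.63
g^-0.23 = 1.35^-0.23 = 0.9333
(sin 35°)^0.5 = 0.5736^0.5 = 0.7574
D = 1.66 × 5509 × 76.63 × 0.9333 × 0.7574 = 4.954 × 10^5 m
   = 495.4 km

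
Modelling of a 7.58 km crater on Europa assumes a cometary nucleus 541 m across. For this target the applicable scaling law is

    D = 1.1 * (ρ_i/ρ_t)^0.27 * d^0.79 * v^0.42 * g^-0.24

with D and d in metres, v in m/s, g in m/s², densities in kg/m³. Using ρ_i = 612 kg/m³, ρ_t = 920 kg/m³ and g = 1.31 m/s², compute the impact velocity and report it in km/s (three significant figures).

v ≈ 15.1 km/s

Rearranging for v: v = [D / (1.1 · (612/920)^0.27 · 541^0.79 · 1.31^-0.24)]^(1/0.42).
D = 7580 m.
(612/920)^0.27 = 0.8958
541^0.79 = 144.3
1.31^-0.24 = 0.9372
Denominator = 1.1 × 0.8958 × 144.3 × 0.9372 = 133.3
D / 133.3 = 7580 / 133.3 = 56.86
v = 56.86^(1/0.42) = 56.86^2.381 = 15073 m/s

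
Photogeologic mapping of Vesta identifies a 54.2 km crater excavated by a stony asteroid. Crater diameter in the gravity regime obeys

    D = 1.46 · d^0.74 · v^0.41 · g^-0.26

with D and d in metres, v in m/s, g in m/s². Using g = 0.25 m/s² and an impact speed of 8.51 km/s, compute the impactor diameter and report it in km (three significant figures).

d ≈ 6.11 km

Rearranging for d: d = [D / (1.46 · 8510^0.41 · 0.25^-0.26)]^(1/0.74).
D = 54200 m.
8510^0.41 = 40.86
0.25^-0.26 = 1.434
Denominator = 1.46 × 40.86 × 1.434 = 85.55
D / 85.55 = 54200 / 85.55 = 633.5
d = 633.5^(1/0.74) = 633.5^1.3514 = 6113 m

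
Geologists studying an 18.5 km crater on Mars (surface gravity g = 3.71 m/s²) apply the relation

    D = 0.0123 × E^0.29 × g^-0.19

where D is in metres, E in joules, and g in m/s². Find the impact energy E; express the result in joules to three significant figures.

E ≈ 4.72 × 10^21 J

Rearranging: E = [D / (0.0123 · g^-0.19)]^(1/0.29).
D = 18500 m.
g^-0.19 = 3.71^-0.19 = 0.7795
D / (0.0123 × 0.7795) = 18500 / (9.588 × 10^-3) = 1.929 × 10^6
E = (1.929 × 10^6)^3.4483 = 4.717 × 10^21 J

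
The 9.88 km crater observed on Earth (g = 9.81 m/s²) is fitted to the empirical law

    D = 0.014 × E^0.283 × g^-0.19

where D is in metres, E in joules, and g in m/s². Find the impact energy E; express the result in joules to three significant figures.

Rearranging: E = [D / (0.014 · g^-0.19)]^(1/0.283).
D = 9880 m.
g^-0.19 = 9.81^-0.19 = 0.6480
D / (0.014 × 0.6480) = 9880 / (9.072 × 10^-3) = 1.089 × 10^6
E = (1.089 × 10^6)^3.5336 = 2.150 × 10^21 J

E ≈ 2.15 × 10^21 J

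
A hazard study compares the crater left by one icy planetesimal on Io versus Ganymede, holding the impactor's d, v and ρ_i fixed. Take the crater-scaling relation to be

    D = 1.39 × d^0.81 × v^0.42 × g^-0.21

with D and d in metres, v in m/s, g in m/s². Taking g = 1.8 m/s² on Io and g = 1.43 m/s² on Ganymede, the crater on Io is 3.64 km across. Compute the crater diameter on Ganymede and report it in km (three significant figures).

D ≈ 3.82 km

All impactor-dependent factors cancel in the ratio, leaving D_Ganymede/D_Io = (g_Ganymede/g_Io)^-0.21.
(1.43/1.8)^-0.21 = 0.7944^-0.21 = 1.050
D_Ganymede = 1.050 × 3.64 km = 3.82 km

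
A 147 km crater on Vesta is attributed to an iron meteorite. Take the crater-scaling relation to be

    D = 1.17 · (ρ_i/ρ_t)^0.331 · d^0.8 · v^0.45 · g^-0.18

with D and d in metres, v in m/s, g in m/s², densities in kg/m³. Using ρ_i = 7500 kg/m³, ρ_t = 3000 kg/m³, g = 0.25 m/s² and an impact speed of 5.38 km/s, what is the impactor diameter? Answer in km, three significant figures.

d ≈ 9.45 km

Rearranging for d: d = [D / (1.17 · (7500/3000)^0.331 · 5380^0.45 · 0.25^-0.18)]^(1/0.8).
D = 147000 m.
(7500/3000)^0.331 = 1.354
5380^0.45 = 47.74
0.25^-0.18 = 1.283
Denominator = 1.17 × 1.354 × 47.74 × 1.283 = 97.03
D / 97.03 = 147000 / 97.03 = 1515
d = 1515^(1/0.8) = 1515^1.25 = 9452 m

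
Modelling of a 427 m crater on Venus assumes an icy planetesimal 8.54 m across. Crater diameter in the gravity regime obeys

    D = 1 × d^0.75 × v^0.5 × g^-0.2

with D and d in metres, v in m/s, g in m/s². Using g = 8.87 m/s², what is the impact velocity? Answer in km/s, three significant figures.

v ≈ 17.5 km/s

Rearranging for v: v = [D / (1 · 8.54^0.75 · 8.87^-0.2)]^(1/0.5).
8.54^0.75 = 4.996
8.87^-0.2 = 0.6463
Denominator = 1 × 4.996 × 0.6463 = 3.229
D / 3.229 = 427 / 3.229 = 132.2
v = 132.2^(1/0.5) = 132.2^2 = 17477 m/s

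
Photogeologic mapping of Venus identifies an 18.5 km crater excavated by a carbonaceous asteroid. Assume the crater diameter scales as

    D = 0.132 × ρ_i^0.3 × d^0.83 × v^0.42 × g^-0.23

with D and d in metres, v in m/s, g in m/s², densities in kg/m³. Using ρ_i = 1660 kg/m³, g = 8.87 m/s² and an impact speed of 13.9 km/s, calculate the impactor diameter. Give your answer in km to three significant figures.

d ≈ 1.60 km

Rearranging for d: d = [D / (0.132 · 1660^0.3 · 13900^0.42 · 8.87^-0.23)]^(1/0.83).
D = 18500 m.
1660^0.3 = 9.248
13900^0.42 = 54.96
8.87^-0.23 = 0.6053
Denominator = 0.132 × 9.248 × 54.96 × 0.6053 = 40.61
D / 40.61 = 18500 / 40.61 = 455.6
d = 455.6^(1/0.83) = 455.6^1.2048 = 1596 m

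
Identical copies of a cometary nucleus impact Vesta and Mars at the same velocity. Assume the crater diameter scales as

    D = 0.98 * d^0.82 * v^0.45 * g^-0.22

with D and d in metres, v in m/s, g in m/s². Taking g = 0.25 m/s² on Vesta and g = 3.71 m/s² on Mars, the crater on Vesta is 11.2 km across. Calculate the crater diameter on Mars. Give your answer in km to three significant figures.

D ≈ 6.19 km

All impactor-dependent factors cancel in the ratio, leaving D_Mars/D_Vesta = (g_Mars/g_Vesta)^-0.22.
(3.71/0.25)^-0.22 = 14.84^-0.22 = 0.5524
D_Mars = 0.5524 × 11.2 km = 6.19 km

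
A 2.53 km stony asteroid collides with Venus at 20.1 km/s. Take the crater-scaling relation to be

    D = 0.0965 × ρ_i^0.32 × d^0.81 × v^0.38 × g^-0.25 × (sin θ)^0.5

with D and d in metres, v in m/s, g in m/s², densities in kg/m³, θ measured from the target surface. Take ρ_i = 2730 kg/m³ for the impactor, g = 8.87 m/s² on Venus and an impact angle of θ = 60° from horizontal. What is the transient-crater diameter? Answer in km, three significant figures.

In SI units: d = 2530 m, v = 20100 m/s.
ρ_i^0.32 = 2730^0.32 = 12.58
d^0.81 = 2530^0.81 = 570.9
v^0.38 = 20100^0.38 = 43.17
g^-0.25 = 8.87^-0.25 = 0.5795
(sin 60°)^0.5 = 0.8660^0.5 = 0.9306
D = 0.0965 × 12.58 × 570.9 × 43.17 × 0.5795 × 0.9306 = 16135 m
   = 16.13 km

D ≈ 16.1 km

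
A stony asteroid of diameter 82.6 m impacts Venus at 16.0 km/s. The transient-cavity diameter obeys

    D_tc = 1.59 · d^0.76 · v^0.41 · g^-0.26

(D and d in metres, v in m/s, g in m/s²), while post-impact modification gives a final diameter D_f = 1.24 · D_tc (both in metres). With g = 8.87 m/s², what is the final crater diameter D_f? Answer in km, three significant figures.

v = 16000 m/s.
d^0.76 = 82.6^0.76 = 28.64
v^0.41 = 16000^0.41 = 52.93
g^-0.26 = 8.87^-0.26 = 0.5669
D_tc = 1.59 × 28.64 × 52.93 × 0.5669 = 1366 m
D_f = 1.24 × 1366 = 1694 m
     = 1.694 km

D_f ≈ 1.69 km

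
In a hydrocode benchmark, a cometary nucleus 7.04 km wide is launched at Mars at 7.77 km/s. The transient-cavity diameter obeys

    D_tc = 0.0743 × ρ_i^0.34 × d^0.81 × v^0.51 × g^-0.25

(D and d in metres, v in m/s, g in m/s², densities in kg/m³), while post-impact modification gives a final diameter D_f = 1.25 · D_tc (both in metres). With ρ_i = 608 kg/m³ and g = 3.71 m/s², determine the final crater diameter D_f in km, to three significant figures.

D_f ≈ 74.6 km

In SI: d = 7040 m, v = 7770 m/s.
ρ_i^0.34 = 608^0.34 = 8.842
d^0.81 = 7040^0.81 = 1308
v^0.51 = 7770^0.51 = 96.41
g^-0.25 = 3.71^-0.25 = 0.7205
D_tc = 0.0743 × 8.842 × 1308 × 96.41 × 0.7205 = 59690 m
D_f = 1.25 × 59690 = 74612 m
     = 74.61 km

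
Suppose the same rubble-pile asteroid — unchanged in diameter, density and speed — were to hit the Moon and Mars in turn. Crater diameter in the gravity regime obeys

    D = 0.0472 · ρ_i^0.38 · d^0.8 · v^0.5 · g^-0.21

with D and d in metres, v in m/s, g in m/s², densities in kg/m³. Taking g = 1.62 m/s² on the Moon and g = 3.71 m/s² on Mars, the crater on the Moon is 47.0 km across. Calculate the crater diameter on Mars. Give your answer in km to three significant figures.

D ≈ 39.5 km

All impactor-dependent factors cancel in the ratio, leaving D_Mars/D_Moon = (g_Mars/g_Moon)^-0.21.
(3.71/1.62)^-0.21 = 2.290^-0.21 = 0.8403
D_Mars = 0.8403 × 47.0 km = 39.5 km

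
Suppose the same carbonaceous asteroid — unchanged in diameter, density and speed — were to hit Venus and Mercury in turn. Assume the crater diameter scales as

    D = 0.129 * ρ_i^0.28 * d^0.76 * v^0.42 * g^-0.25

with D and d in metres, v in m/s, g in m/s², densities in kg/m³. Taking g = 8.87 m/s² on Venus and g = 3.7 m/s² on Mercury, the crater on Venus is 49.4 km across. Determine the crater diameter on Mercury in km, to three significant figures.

D ≈ 61.5 km

All impactor-dependent factors cancel in the ratio, leaving D_Mercury/D_Venus = (g_Mercury/g_Venus)^-0.25.
(3.7/8.87)^-0.25 = 0.4171^-0.25 = 1.244
D_Mercury = 1.244 × 49.4 km = 61.5 km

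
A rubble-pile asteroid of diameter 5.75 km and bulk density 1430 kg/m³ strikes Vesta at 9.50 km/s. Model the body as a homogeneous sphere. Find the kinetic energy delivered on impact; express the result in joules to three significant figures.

d = 5750 m; v = 9500 m/s.
Mass m = (π/6) ρ d³ = (π/6) × 1430 × (5750)³ = 1.423 × 10^14 kg
E = ½ m v² = 0.5 × 1.423 × 10^14 × (9500)² = 6.421 × 10^21 J

E ≈ 6.42 × 10^21 J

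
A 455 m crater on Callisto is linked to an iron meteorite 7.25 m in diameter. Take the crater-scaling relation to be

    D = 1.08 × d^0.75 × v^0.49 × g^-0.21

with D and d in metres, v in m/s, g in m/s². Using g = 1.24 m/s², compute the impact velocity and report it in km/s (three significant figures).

Rearranging for v: v = [D / (1.08 · 7.25^0.75 · 1.24^-0.21)]^(1/0.49).
7.25^0.75 = 4.418
1.24^-0.21 = 0.9558
Denominator = 1.08 × 4.418 × 0.9558 = 4.561
D / 4.561 = 455 / 4.561 = 99.76
v = 99.76^(1/0.49) = 99.76^2.0408 = 12008 m/s

v ≈ 12.0 km/s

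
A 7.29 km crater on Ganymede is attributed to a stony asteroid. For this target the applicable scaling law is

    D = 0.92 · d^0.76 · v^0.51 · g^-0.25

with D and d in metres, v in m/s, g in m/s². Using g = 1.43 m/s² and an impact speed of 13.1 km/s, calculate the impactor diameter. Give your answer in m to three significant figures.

Rearranging for d: d = [D / (0.92 · 13100^0.51 · 1.43^-0.25)]^(1/0.76).
D = 7290 m.
13100^0.51 = 125.8
1.43^-0.25 = 0.9145
Denominator = 0.92 × 125.8 × 0.9145 = 105.8
D / 105.8 = 7290 / 105.8 = 68.90
d = 68.90^(1/0.76) = 68.90^1.3158 = 262.3 m

d ≈ 262 m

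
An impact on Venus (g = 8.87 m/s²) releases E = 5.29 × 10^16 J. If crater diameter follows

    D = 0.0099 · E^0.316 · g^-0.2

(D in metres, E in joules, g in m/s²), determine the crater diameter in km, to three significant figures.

E^0.316 = (5.29 × 10^16)^0.316 = 1.926 × 10^5
g^-0.2 = 8.87^-0.2 = 0.6463
D = 0.0099 × 1.926 × 10^5 × 0.6463 = 1232 m
   = 1.232 km

D ≈ 1.23 km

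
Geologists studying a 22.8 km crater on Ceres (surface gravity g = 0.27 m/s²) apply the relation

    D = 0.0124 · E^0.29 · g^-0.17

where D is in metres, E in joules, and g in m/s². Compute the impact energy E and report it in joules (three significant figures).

E ≈ 1.86 × 10^21 J

Rearranging: E = [D / (0.0124 · g^-0.17)]^(1/0.29).
D = 22800 m.
g^-0.17 = 0.27^-0.17 = 1.249
D / (0.0124 × 1.249) = 22800 / (0.01549) = 1.472 × 10^6
E = (1.472 × 10^6)^3.4483 = 1.857 × 10^21 J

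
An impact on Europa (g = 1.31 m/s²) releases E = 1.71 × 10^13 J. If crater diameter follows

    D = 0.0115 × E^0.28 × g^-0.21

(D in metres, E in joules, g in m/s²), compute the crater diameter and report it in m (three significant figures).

D ≈ 55.1 m

E^0.28 = (1.71 × 10^13)^0.28 = 5.073 × 10^3
g^-0.21 = 1.31^-0.21 = 0.9449
D = 0.0115 × 5.073 × 10^3 × 0.9449 = 55.12 m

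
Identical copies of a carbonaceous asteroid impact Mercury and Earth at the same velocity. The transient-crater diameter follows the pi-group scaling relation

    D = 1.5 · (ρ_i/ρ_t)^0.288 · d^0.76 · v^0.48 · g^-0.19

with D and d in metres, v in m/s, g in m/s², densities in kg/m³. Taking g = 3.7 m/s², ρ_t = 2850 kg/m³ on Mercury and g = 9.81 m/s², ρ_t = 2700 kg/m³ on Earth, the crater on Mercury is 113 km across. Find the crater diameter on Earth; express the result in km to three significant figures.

The impactor-only factors (d, v, ρ_i) cancel in the ratio, leaving D_Earth/D_Mercury = (g_Earth/g_Mercury)^-0.19 · (ρ_t,Mercury/ρ_t,Earth)^0.288.
(9.81/3.7)^-0.19 = 2.651^-0.19 = 0.8309
(2850/2700)^0.288 = 1.056^0.288 = 1.016
Ratio = 0.8309 × 1.016 = 0.8442
D_Earth = 0.8442 × 113 km = 95.4 km

D ≈ 95.4 km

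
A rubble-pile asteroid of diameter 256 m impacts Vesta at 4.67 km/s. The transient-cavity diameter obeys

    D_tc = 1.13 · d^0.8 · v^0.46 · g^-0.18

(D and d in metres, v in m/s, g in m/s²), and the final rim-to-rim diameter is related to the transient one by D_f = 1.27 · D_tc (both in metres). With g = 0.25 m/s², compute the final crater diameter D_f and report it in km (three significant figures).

D_f ≈ 7.58 km

v = 4670 m/s.
d^0.8 = 256^0.8 = 84.45
v^0.46 = 4670^0.46 = 48.74
g^-0.18 = 0.25^-0.18 = 1.283
D_tc = 1.13 × 84.45 × 48.74 × 1.283 = 5967 m
D_f = 1.27 × 5967 = 7578 m
     = 7.578 km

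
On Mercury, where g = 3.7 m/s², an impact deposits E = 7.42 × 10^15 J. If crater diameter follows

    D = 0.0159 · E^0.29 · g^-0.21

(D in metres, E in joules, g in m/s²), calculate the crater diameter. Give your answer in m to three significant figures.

D ≈ 484 m

E^0.29 = (7.42 × 10^15)^0.29 = 4.003 × 10^4
g^-0.21 = 3.7^-0.21 = 0.7598
D = 0.0159 × 4.003 × 10^4 × 0.7598 = 483.6 m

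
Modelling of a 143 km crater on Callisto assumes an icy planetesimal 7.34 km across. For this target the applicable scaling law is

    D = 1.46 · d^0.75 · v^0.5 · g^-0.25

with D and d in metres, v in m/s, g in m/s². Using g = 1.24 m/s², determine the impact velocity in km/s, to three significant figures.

Rearranging for v: v = [D / (1.46 · 7340^0.75 · 1.24^-0.25)]^(1/0.5).
D = 143000 m.
7340^0.75 = 793.0
1.24^-0.25 = 0.9476
Denominator = 1.46 × 793.0 × 0.9476 = 1097
D / 1097 = 143000 / 1097 = 130.4
v = 130.4^(1/0.5) = 130.4^2 = 17004 m/s

v ≈ 17.0 km/s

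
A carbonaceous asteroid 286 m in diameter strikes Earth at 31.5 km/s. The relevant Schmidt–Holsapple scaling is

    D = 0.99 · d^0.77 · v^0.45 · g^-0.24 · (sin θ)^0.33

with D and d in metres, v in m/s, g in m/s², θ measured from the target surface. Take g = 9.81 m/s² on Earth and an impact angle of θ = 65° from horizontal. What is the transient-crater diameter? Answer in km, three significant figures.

In SI units: v = 31500 m/s.
d^0.77 = 286^0.77 = 77.88
v^0.45 = 31500^0.45 = 105.7
g^-0.24 = 9.81^-0.24 = 0.5781
(sin 65°)^0.33 = 0.9063^0.33 = 0.9681
D = 0.99 × 77.88 × 105.7 × 0.5781 × 0.9681 = 4561 m
   = 4.561 km

D ≈ 4.56 km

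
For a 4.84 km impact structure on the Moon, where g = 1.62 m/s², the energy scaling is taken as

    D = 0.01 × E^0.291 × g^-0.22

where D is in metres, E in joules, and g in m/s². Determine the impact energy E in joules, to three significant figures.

Rearranging: E = [D / (0.01 · g^-0.22)]^(1/0.291).
D = 4840 m.
g^-0.22 = 1.62^-0.22 = 0.8993
D / (0.01 × 0.8993) = 4840 / (8.993 × 10^-3) = 5.382 × 10^5
E = (5.382 × 10^5)^3.4364 = 4.941 × 10^19 J

E ≈ 4.94 × 10^19 J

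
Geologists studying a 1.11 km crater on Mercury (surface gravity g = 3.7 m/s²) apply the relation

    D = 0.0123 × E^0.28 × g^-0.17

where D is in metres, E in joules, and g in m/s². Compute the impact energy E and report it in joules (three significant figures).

Rearranging: E = [D / (0.0123 · g^-0.17)]^(1/0.28).
D = 1110 m.
g^-0.17 = 3.7^-0.17 = 0.8006
D / (0.0123 × 0.8006) = 1110 / (9.847 × 10^-3) = 1.127 × 10^5
E = (1.127 × 10^5)^3.5714 = 1.103 × 10^18 J

E ≈ 1.10 × 10^18 J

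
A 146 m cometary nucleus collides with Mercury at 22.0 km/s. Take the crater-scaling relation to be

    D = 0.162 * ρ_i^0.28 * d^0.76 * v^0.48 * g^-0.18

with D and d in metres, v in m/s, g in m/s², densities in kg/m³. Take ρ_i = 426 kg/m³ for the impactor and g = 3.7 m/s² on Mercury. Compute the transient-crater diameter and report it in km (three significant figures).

In SI units: v = 22000 m/s.
ρ_i^0.28 = 426^0.28 = 5.448
d^0.76 = 146^0.76 = 44.15
v^0.48 = 22000^0.48 = 121.4
g^-0.18 = 3.7^-0.18 = 0.7902
D = 0.162 × 5.448 × 44.15 × 121.4 × 0.7902 = 3738 m
   = 3.738 km

D ≈ 3.74 km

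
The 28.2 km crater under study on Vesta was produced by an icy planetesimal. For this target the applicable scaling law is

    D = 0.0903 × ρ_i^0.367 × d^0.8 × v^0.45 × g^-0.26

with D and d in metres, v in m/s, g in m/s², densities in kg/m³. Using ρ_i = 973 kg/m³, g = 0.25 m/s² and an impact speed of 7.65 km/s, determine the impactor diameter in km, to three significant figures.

d ≈ 1.31 km

Rearranging for d: d = [D / (0.0903 · 973^0.367 · 7650^0.45 · 0.25^-0.26)]^(1/0.8).
D = 28200 m.
973^0.367 = 12.49
7650^0.45 = 55.93
0.25^-0.26 = 1.434
Denominator = 0.0903 × 12.49 × 55.93 × 1.434 = 90.46
D / 90.46 = 28200 / 90.46 = 311.7
d = 311.7^(1/0.8) = 311.7^1.25 = 1310 m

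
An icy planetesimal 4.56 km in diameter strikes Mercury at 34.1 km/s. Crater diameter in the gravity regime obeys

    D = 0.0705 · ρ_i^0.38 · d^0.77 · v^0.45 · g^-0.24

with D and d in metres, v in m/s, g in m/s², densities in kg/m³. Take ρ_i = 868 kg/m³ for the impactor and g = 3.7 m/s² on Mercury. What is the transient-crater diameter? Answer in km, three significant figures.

In SI units: d = 4560 m, v = 34100 m/s.
ρ_i^0.38 = 868^0.38 = 13.08
d^0.77 = 4560^0.77 = 656.8
v^0.45 = 34100^0.45 = 109.6
g^-0.24 = 3.7^-0.24 = 0.7305
D = 0.0705 × 13.08 × 656.8 × 109.6 × 0.7305 = 48491 m
   = 48.49 km

D ≈ 48.5 km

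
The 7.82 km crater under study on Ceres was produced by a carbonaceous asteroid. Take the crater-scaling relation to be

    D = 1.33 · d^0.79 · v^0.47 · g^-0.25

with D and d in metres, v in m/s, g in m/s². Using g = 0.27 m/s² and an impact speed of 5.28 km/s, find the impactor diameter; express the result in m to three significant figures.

Rearranging for d: d = [D / (1.33 · 5280^0.47 · 0.27^-0.25)]^(1/0.79).
D = 7820 m.
5280^0.47 = 56.19
0.27^-0.25 = 1.387
Denominator = 1.33 × 56.19 × 1.387 = 103.7
D / 103.7 = 7820 / 103.7 = 75.41
d = 75.41^(1/0.79) = 75.41^1.2658 = 237.9 m

d ≈ 238 m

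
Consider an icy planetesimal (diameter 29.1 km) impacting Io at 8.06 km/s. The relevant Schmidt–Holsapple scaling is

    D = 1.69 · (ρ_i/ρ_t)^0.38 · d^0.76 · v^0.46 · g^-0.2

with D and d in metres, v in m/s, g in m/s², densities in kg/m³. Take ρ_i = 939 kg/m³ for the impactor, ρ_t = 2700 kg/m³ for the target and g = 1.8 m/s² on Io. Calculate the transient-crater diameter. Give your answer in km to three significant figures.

D ≈ 156 km

In SI units: d = 29100 m, v = 8060 m/s.
(ρ_i/ρ_t)^0.38 = (939/2700)^0.38 = 0.6694
d^0.76 = 29100^0.76 = 2469
v^0.46 = 8060^0.46 = 62.65
g^-0.2 = 1.8^-0.2 = 0.8891
D = 1.69 × 0.6694 × 2469 × 62.65 × 0.8891 = 1.556 × 10^5 m
   = 155.6 km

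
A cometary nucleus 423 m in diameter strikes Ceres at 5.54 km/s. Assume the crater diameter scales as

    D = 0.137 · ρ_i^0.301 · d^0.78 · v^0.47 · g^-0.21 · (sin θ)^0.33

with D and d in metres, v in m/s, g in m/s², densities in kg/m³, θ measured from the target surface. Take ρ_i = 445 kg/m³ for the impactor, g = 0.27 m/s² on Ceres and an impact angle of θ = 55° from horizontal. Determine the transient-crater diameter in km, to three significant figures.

D ≈ 6.80 km

In SI units: v = 5540 m/s.
ρ_i^0.301 = 445^0.301 = 6.268
d^0.78 = 423^0.78 = 111.8
v^0.47 = 5540^0.47 = 57.47
g^-0.21 = 0.27^-0.21 = 1.316
(sin 55°)^0.33 = 0.8192^0.33 = 0.9363
D = 0.137 × 6.268 × 111.8 × 57.47 × 1.316 × 0.9363 = 6798 m
   = 6.798 km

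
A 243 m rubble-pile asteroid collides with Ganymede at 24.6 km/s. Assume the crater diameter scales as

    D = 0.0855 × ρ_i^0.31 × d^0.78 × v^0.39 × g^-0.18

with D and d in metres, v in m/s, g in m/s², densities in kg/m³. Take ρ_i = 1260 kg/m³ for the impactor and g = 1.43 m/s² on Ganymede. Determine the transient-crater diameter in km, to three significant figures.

D ≈ 2.74 km

In SI units: v = 24600 m/s.
ρ_i^0.31 = 1260^0.31 = 9.144
d^0.78 = 243^0.78 = 72.57
v^0.39 = 24600^0.39 = 51.58
g^-0.18 = 1.43^-0.18 = 0.9376
D = 0.0855 × 9.144 × 72.57 × 51.58 × 0.9376 = 2744 m
   = 2.744 km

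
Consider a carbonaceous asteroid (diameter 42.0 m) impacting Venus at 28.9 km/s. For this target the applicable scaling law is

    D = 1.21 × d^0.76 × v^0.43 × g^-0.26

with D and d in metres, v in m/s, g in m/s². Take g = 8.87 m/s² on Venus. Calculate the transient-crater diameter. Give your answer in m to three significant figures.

In SI units: v = 28900 m/s.
d^0.76 = 42^0.76 = 17.13
v^0.43 = 28900^0.43 = 82.83
g^-0.26 = 8.87^-0.26 = 0.5669
D = 1.21 × 17.13 × 82.83 × 0.5669 = 973.3 m

D ≈ 973 m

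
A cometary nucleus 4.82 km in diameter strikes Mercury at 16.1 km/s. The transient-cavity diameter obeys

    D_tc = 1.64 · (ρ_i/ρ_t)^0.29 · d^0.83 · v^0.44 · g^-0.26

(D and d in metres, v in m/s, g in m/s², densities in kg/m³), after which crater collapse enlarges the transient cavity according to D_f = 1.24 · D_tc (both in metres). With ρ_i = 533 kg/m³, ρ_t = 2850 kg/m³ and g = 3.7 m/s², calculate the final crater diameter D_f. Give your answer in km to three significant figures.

In SI: d = 4820 m, v = 16100 m/s.
(ρ_i/ρ_t)^0.29 = (533/2850)^0.29 = 0.6150
d^0.83 = 4820^0.83 = 1140
v^0.44 = 16100^0.44 = 70.96
g^-0.26 = 3.7^-0.26 = 0.7117
D_tc = 1.64 × 0.6150 × 1140 × 70.96 × 0.7117 = 58070 m
D_f = 1.24 × 58070 = 72007 m
     = 72.01 km

D_f ≈ 72.0 km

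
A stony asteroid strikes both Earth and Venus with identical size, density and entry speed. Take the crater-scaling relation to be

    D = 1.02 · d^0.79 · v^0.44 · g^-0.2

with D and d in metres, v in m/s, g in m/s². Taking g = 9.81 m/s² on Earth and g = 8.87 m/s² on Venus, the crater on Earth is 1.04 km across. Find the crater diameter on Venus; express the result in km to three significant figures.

D ≈ 1.06 km

All impactor-dependent factors cancel in the ratio, leaving D_Venus/D_Earth = (g_Venus/g_Earth)^-0.2.
(8.87/9.81)^-0.2 = 0.9042^-0.2 = 1.020
D_Venus = 1.020 × 1.04 km = 1.06 km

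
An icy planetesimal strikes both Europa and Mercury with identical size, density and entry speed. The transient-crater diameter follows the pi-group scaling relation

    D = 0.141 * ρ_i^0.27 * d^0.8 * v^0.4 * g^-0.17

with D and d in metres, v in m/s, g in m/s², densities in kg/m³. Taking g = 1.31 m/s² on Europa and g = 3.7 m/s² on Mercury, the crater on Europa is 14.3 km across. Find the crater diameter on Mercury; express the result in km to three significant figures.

All impactor-dependent factors cancel in the ratio, leaving D_Mercury/D_Europa = (g_Mercury/g_Europa)^-0.17.
(3.7/1.31)^-0.17 = 2.824^-0.17 = 0.8382
D_Mercury = 0.8382 × 14.3 km = 12.0 km

D ≈ 12.0 km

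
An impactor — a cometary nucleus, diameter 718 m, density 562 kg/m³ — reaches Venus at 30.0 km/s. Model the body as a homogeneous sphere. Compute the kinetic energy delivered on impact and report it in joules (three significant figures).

v = 30000 m/s.
Mass m = (π/6) ρ d³ = (π/6) × 562 × (718)³ = 1.089 × 10^11 kg
E = ½ m v² = 0.5 × 1.089 × 10^11 × (30000)² = 4.901 × 10^19 J

E ≈ 4.90 × 10^19 J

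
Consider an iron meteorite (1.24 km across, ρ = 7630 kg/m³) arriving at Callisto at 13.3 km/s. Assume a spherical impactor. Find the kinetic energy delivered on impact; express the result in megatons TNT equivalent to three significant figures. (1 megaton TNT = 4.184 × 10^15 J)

E ≈ 1.61 × 10^5 Mt TNT

d = 1240 m; v = 13300 m/s.
Mass m = (π/6) ρ d³ = (π/6) × 7630 × (1240)³ = 7.617 × 10^12 kg
E = ½ m v² = 0.5 × 7.617 × 10^12 × (13300)² = 6.737 × 10^20 J
   = 6.737 × 10^20 / 4.184×10^15 = 1.610 × 10^5 Mt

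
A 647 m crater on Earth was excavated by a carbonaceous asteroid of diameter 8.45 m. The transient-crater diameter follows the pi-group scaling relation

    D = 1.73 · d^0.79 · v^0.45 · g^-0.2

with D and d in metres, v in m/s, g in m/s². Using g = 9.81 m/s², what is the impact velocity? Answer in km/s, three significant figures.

v ≈ 34.0 km/s

Rearranging for v: v = [D / (1.73 · 8.45^0.79 · 9.81^-0.2)]^(1/0.45).
8.45^0.79 = 5.398
9.81^-0.2 = 0.6334
Denominator = 1.73 × 5.398 × 0.6334 = 5.915
D / 5.915 = 647 / 5.915 = 109.4
v = 109.4^(1/0.45) = 109.4^2.2222 = 33971 m/s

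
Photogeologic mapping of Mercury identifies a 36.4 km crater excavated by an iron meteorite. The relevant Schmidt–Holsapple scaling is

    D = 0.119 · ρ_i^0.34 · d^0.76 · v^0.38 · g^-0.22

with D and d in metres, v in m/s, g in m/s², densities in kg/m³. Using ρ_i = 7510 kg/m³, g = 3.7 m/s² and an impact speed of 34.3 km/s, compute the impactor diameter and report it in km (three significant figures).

Rearranging for d: d = [D / (0.119 · 7510^0.34 · 34300^0.38 · 3.7^-0.22)]^(1/0.76).
D = 36400 m.
7510^0.34 = 20.78
34300^0.38 = 52.89
3.7^-0.22 = 0.7499
Denominator = 0.119 × 20.78 × 52.89 × 0.7499 = 98.08
D / 98.08 = 36400 / 98.08 = 371.1
d = 371.1^(1/0.76) = 371.1^1.3158 = 2404 m

d ≈ 2.40 km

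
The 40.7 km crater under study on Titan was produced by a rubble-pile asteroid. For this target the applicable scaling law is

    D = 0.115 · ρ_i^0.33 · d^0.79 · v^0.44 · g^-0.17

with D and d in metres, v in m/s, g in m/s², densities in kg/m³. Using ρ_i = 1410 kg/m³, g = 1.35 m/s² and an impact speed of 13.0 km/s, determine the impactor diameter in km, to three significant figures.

d ≈ 2.79 km

Rearranging for d: d = [D / (0.115 · 1410^0.33 · 13000^0.44 · 1.35^-0.17)]^(1/0.79).
D = 40700 m.
1410^0.33 = 10.95
13000^0.44 = 64.59
1.35^-0.17 = 0.9503
Denominator = 0.115 × 10.95 × 64.59 × 0.9503 = 77.29
D / 77.29 = 40700 / 77.29 = 526.6
d = 526.6^(1/0.79) = 526.6^1.2658 = 2785 m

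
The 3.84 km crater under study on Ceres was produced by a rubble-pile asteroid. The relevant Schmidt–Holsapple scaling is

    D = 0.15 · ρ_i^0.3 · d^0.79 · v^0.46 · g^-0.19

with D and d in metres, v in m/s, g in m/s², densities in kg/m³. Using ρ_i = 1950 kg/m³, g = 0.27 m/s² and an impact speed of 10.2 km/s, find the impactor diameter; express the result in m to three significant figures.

d ≈ 72.4 m

Rearranging for d: d = [D / (0.15 · 1950^0.3 · 10200^0.46 · 0.27^-0.19)]^(1/0.79).
D = 3840 m.
1950^0.3 = 9.705
10200^0.46 = 69.82
0.27^-0.19 = 1.282
Denominator = 0.15 × 9.705 × 69.82 × 1.282 = 130.3
D / 130.3 = 3840 / 130.3 = 29.47
d = 29.47^(1/0.79) = 29.47^1.2658 = 72.43 m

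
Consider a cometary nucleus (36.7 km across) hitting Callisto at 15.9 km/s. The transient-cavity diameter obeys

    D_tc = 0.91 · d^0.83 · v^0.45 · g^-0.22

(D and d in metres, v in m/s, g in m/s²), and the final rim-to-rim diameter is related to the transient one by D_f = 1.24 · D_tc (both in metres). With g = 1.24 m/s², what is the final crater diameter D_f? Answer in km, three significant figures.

D_f ≈ 514 km

In SI: d = 36700 m, v = 15900 m/s.
d^0.83 = 36700^0.83 = 6147
v^0.45 = 15900^0.45 = 77.74
g^-0.22 = 1.24^-0.22 = 0.9538
D_tc = 0.91 × 6147 × 77.74 × 0.9538 = 4.148 × 10^5 m
D_f = 1.24 × 4.148 × 10^5 = 5.144 × 10^5 m
     = 514.4 km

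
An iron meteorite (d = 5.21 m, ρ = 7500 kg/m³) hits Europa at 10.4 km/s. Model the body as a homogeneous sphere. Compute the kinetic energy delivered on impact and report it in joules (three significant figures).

E ≈ 3.00 × 10^13 J

v = 10400 m/s.
Mass m = (π/6) ρ d³ = (π/6) × 7500 × (5.21)³ = 5.554 × 10^5 kg
E = ½ m v² = 0.5 × 5.554 × 10^5 × (10400)² = 3.004 × 10^13 J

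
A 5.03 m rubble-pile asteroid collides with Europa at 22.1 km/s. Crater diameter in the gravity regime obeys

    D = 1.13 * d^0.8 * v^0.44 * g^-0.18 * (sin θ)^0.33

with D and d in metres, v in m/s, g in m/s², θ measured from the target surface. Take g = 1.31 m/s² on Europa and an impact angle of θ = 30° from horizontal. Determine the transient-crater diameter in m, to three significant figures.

In SI units: v = 22100 m/s.
d^0.8 = 5.03^0.8 = 3.641
v^0.44 = 22100^0.44 = 81.57
g^-0.18 = 1.31^-0.18 = 0.9526
(sin 30°)^0.33 = 0.5000^0.33 = 0.7955
D = 1.13 × 3.641 × 81.57 × 0.9526 × 0.7955 = 254.3 m

D ≈ 254 m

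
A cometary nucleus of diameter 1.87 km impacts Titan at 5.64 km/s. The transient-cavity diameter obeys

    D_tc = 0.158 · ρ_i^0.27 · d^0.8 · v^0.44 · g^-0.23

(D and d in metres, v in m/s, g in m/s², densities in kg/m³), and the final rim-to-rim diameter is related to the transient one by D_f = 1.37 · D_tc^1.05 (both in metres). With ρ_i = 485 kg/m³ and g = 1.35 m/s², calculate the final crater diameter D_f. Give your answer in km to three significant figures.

In SI: d = 1870 m, v = 5640 m/s.
ρ_i^0.27 = 485^0.27 = 5.311
d^0.8 = 1870^0.8 = 414.5
v^0.44 = 5640^0.44 = 44.73
g^-0.23 = 1.35^-0.23 = 0.9333
D_tc = 0.158 × 5.311 × 414.5 × 44.73 × 0.9333 = 14520 m
D_f = 1.37 × (14520)^1.05 = 32121 m
     = 32.12 km

D_f ≈ 32.1 km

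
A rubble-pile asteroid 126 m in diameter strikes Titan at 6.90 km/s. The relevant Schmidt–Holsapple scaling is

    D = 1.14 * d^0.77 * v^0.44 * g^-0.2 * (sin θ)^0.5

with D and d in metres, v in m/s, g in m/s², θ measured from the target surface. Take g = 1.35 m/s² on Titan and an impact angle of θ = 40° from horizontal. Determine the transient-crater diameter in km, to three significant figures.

D ≈ 1.74 km

In SI units: v = 6900 m/s.
d^0.77 = 126^0.77 = 41.43
v^0.44 = 6900^0.44 = 48.88
g^-0.2 = 1.35^-0.2 = 0.9417
(sin 40°)^0.5 = 0.6428^0.5 = 0.8017
D = 1.14 × 41.43 × 48.88 × 0.9417 × 0.8017 = 1743 m
   = 1.743 km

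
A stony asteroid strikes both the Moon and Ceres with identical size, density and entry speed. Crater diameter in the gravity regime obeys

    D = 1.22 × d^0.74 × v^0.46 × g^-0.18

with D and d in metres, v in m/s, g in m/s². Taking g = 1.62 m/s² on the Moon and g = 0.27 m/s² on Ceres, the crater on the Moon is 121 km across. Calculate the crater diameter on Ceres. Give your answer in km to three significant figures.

All impactor-dependent factors cancel in the ratio, leaving D_Ceres/D_Moon = (g_Ceres/g_Moon)^-0.18.
(0.27/1.62)^-0.18 = 0.1667^-0.18 = 1.381
D_Ceres = 1.381 × 121 km = 167 km

D ≈ 167 km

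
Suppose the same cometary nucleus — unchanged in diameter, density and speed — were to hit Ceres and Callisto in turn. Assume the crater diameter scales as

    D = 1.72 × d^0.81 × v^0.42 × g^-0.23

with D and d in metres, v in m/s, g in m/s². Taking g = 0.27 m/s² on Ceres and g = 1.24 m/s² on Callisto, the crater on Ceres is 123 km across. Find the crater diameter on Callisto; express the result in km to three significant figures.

All impactor-dependent factors cancel in the ratio, leaving D_Callisto/D_Ceres = (g_Callisto/g_Ceres)^-0.23.
(1.24/0.27)^-0.23 = 4.593^-0.23 = 0.7042
D_Callisto = 0.7042 × 123 km = 86.6 km

D ≈ 86.6 km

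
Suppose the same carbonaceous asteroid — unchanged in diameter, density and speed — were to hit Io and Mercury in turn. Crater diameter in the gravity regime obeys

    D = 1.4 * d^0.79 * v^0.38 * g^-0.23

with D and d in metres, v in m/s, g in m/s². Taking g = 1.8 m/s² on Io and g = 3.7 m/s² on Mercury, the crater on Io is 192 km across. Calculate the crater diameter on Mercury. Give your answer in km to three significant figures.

All impactor-dependent factors cancel in the ratio, leaving D_Mercury/D_Io = (g_Mercury/g_Io)^-0.23.
(3.7/1.8)^-0.23 = 2.056^-0.23 = 0.8472
D_Mercury = 0.8472 × 192 km = 163 km

D ≈ 163 km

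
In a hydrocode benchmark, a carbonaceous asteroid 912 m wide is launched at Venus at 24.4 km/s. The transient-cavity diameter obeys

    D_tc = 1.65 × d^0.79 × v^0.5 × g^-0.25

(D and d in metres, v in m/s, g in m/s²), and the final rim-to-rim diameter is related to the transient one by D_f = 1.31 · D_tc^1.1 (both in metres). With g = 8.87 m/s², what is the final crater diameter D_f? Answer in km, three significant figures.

D_f ≈ 121 km

v = 24400 m/s.
d^0.79 = 912^0.79 = 218.0
v^0.5 = 24400^0.5 = 156.2
g^-0.25 = 8.87^-0.25 = 0.5795
D_tc = 1.65 × 218.0 × 156.2 × 0.5795 = 32560 m
D_f = 1.31 × (32560)^1.1 = 1.206 × 10^5 m
     = 120.6 km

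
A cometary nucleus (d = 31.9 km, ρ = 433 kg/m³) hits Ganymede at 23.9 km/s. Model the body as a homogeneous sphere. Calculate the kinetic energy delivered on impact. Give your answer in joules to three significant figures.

d = 31900 m; v = 23900 m/s.
Mass m = (π/6) ρ d³ = (π/6) × 433 × (31900)³ = 7.360 × 10^15 kg
E = ½ m v² = 0.5 × 7.360 × 10^15 × (23900)² = 2.102 × 10^24 J

E ≈ 2.10 × 10^24 J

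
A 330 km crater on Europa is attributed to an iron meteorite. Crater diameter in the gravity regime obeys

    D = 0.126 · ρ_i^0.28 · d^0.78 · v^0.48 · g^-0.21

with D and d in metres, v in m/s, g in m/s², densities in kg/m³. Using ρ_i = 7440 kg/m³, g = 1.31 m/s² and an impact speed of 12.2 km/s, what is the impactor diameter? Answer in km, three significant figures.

Rearranging for d: d = [D / (0.126 · 7440^0.28 · 12200^0.48 · 1.31^-0.21)]^(1/0.78).
D = 330000 m.
7440^0.28 = 12.14
12200^0.48 = 91.51
1.31^-0.21 = 0.9449
Denominator = 0.126 × 12.14 × 91.51 × 0.9449 = 132.3
D / 132.3 = 330000 / 132.3 = 2494
d = 2494^(1/0.78) = 2494^1.2821 = 22655 m

d ≈ 22.7 km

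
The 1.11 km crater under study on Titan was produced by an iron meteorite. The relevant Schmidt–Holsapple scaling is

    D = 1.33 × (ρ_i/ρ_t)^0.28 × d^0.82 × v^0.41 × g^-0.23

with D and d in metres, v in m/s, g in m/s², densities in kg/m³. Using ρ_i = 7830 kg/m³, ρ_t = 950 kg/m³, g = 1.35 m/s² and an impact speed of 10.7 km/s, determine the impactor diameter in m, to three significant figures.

Rearranging for d: d = [D / (1.33 · (7830/950)^0.28 · 10700^0.41 · 1.35^-0.23)]^(1/0.82).
D = 1110 m.
(7830/950)^0.28 = 1.805
10700^0.41 = 44.88
1.35^-0.23 = 0.9333
Denominator = 1.33 × 1.805 × 44.88 × 0.9333 = 100.6
D / 100.6 = 1110 / 100.6 = 11.03
d = 11.03^(1/0.82) = 11.03^1.2195 = 18.68 m

d ≈ 18.7 m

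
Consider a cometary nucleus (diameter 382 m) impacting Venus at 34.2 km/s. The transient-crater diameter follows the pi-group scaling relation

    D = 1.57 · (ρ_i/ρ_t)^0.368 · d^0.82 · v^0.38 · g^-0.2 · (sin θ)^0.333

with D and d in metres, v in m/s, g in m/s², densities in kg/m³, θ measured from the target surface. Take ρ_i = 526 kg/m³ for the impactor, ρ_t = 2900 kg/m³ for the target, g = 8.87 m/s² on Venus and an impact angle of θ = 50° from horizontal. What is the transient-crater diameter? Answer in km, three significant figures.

In SI units: v = 34200 m/s.
(ρ_i/ρ_t)^0.368 = (526/2900)^0.368 = 0.5335
d^0.82 = 382^0.82 = 131.0
v^0.38 = 34200^0.38 = 52.84
g^-0.2 = 8.87^-0.2 = 0.6463
(sin 50°)^0.333 = 0.7660^0.333 = 0.9151
D = 1.57 × 0.5335 × 131.0 × 52.84 × 0.6463 × 0.9151 = 3429 m
   = 3.429 km

D ≈ 3.43 km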